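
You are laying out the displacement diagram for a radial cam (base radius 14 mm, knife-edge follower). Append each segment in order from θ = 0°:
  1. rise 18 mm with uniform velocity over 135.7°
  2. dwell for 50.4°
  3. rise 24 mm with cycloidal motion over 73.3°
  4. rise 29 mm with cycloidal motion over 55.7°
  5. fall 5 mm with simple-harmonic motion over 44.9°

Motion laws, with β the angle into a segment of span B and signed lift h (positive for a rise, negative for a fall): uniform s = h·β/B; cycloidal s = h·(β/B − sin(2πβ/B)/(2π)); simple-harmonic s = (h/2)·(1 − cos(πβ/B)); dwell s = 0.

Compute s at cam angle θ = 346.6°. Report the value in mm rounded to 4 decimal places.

seg 1 [0°–135.7°] uniform, h=18: full span → s += 18 → s = 18.0000
seg 2 [135.7°–186.1°] dwell: s stays 18.0000
seg 3 [186.1°–259.4°] cycloidal, h=24: full span → s += 24 → s = 42.0000
seg 4 [259.4°–315.1°] cycloidal, h=29: full span → s += 29 → s = 71.0000
seg 5 [315.1°–360°] simple-harmonic, h=-5: θ=346.6° here. β=31.5, B=44.9. -5/2·(1 − cos(π·0.7016)) = -3.9794 → s = 67.0206

67.0206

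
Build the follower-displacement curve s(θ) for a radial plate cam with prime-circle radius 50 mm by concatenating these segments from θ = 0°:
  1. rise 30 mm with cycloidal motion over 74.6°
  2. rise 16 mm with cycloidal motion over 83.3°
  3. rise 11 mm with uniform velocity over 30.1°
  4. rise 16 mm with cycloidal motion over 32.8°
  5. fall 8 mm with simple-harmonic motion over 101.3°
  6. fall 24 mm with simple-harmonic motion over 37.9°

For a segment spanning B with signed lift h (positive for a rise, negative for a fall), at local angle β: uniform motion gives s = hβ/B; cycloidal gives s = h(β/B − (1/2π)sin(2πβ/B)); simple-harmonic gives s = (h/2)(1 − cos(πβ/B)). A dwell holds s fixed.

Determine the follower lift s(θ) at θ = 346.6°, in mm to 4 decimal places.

seg 1 [0°–74.6°] cycloidal, h=30: full span → s += 30 → s = 30.0000
seg 2 [74.6°–157.9°] cycloidal, h=16: full span → s += 16 → s = 46.0000
seg 3 [157.9°–188°] uniform, h=11: full span → s += 11 → s = 57.0000
seg 4 [188°–220.8°] cycloidal, h=16: full span → s += 16 → s = 73.0000
seg 5 [220.8°–322.1°] simple-harmonic, h=-8: full span → s += -8 → s = 65.0000
seg 6 [322.1°–360°] simple-harmonic, h=-24: θ=346.6° here. β=24.5, B=37.9. -24/2·(1 − cos(π·0.6464)) = -17.3279 → s = 47.6721

47.6721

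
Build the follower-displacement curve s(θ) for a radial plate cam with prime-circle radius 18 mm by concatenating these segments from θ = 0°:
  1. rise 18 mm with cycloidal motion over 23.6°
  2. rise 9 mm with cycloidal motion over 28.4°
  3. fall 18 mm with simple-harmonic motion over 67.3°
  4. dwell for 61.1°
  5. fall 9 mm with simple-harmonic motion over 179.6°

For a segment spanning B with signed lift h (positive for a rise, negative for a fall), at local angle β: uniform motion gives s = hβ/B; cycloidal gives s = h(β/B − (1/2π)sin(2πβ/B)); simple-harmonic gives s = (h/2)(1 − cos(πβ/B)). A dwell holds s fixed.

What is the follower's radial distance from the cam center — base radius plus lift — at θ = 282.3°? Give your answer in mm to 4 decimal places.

seg 1 [0°–23.6°] cycloidal, h=18: full span → s += 18 → s = 18.0000
seg 2 [23.6°–52°] cycloidal, h=9: full span → s += 9 → s = 27.0000
seg 3 [52°–119.3°] simple-harmonic, h=-18: full span → s += -18 → s = 9.0000
seg 4 [119.3°–180.4°] dwell: s stays 9.0000
seg 5 [180.4°–360°] simple-harmonic, h=-9: θ=282.3° here. β=101.9, B=179.6. -9/2·(1 − cos(π·0.5674)) = -5.4454 → s = 3.5546
radial distance = base radius + s = 18 + 3.5546 = 21.5546

21.5546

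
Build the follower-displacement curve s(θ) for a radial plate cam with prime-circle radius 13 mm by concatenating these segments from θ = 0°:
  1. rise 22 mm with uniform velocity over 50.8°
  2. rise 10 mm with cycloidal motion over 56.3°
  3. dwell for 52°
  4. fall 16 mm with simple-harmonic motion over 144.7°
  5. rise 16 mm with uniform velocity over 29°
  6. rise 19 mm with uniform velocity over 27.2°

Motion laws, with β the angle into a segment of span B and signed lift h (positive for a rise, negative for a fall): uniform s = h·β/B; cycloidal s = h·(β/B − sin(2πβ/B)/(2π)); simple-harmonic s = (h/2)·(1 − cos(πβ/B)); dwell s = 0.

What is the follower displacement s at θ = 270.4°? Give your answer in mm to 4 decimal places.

seg 1 [0°–50.8°] uniform, h=22: full span → s += 22 → s = 22.0000
seg 2 [50.8°–107.1°] cycloidal, h=10: full span → s += 10 → s = 32.0000
seg 3 [107.1°–159.1°] dwell: s stays 32.0000
seg 4 [159.1°–303.8°] simple-harmonic, h=-16: θ=270.4° here. β=111.3, B=144.7. -16/2·(1 − cos(π·0.7692)) = -13.9872 → s = 18.0128

18.0128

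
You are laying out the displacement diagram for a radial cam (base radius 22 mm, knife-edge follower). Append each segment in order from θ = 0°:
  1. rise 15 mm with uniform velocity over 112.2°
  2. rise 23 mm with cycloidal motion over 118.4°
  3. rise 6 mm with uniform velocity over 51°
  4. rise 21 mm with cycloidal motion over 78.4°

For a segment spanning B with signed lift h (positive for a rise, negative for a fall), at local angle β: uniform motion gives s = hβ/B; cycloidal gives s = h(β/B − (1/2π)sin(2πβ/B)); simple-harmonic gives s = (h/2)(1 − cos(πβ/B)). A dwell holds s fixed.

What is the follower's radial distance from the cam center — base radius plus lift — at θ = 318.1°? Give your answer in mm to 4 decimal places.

seg 1 [0°–112.2°] uniform, h=15: full span → s += 15 → s = 15.0000
seg 2 [112.2°–230.6°] cycloidal, h=23: full span → s += 23 → s = 38.0000
seg 3 [230.6°–281.6°] uniform, h=6: full span → s += 6 → s = 44.0000
seg 4 [281.6°–360°] cycloidal, h=21: θ=318.1° here. β=36.5, B=78.4. 21·(0.4656 − sin(2π·0.4656)/(2π)) = 9.0592 → s = 53.0592
radial distance = base radius + s = 22 + 53.0592 = 75.0592

75.0592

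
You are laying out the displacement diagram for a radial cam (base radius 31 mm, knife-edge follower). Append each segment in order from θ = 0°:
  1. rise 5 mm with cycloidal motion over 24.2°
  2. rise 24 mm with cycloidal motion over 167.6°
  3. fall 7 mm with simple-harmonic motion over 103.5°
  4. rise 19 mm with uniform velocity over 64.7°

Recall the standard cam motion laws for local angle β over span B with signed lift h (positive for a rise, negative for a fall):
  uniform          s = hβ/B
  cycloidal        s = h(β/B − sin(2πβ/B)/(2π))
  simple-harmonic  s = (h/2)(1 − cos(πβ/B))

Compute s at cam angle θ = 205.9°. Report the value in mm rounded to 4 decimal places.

seg 1 [0°–24.2°] cycloidal, h=5: full span → s += 5 → s = 5.0000
seg 2 [24.2°–191.8°] cycloidal, h=24: full span → s += 24 → s = 29.0000
seg 3 [191.8°–295.3°] simple-harmonic, h=-7: θ=205.9° here. β=14.1, B=103.5. -7/2·(1 − cos(π·0.1362)) = -0.3157 → s = 28.6843

28.6843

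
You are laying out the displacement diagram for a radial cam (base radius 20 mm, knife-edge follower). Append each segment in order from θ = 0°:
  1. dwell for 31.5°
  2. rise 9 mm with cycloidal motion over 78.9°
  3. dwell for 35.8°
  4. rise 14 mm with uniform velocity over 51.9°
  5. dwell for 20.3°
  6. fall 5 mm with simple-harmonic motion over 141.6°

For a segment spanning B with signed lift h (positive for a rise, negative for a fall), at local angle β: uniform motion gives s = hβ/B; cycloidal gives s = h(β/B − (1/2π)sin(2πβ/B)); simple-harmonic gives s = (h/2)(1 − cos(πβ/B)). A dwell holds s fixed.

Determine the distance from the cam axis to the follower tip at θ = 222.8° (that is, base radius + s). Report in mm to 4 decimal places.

seg 1 [0°–31.5°] dwell: s stays 0.0000
seg 2 [31.5°–110.4°] cycloidal, h=9: full span → s += 9 → s = 9.0000
seg 3 [110.4°–146.2°] dwell: s stays 9.0000
seg 4 [146.2°–198.1°] uniform, h=14: full span → s += 14 → s = 23.0000
seg 5 [198.1°–218.4°] dwell: s stays 23.0000
seg 6 [218.4°–360°] simple-harmonic, h=-5: θ=222.8° here. β=4.4, B=141.6. -5/2·(1 − cos(π·0.0311)) = -0.0119 → s = 22.9881
radial distance = base radius + s = 20 + 22.9881 = 42.9881

42.9881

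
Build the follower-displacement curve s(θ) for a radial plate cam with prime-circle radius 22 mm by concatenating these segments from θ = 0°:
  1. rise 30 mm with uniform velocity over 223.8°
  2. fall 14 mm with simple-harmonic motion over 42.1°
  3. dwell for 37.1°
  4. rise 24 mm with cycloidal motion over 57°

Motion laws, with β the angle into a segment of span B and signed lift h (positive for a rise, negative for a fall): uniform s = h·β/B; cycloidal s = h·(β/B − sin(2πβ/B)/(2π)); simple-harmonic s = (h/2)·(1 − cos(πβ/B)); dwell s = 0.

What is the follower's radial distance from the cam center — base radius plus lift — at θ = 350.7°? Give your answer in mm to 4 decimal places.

seg 1 [0°–223.8°] uniform, h=30: full span → s += 30 → s = 30.0000
seg 2 [223.8°–265.9°] simple-harmonic, h=-14: full span → s += -14 → s = 16.0000
seg 3 [265.9°–303°] dwell: s stays 16.0000
seg 4 [303°–360°] cycloidal, h=24: θ=350.7° here. β=47.7, B=57. 24·(0.8368 − sin(2π·0.8368)/(2π)) = 23.3493 → s = 39.3493
radial distance = base radius + s = 22 + 39.3493 = 61.3493

61.3493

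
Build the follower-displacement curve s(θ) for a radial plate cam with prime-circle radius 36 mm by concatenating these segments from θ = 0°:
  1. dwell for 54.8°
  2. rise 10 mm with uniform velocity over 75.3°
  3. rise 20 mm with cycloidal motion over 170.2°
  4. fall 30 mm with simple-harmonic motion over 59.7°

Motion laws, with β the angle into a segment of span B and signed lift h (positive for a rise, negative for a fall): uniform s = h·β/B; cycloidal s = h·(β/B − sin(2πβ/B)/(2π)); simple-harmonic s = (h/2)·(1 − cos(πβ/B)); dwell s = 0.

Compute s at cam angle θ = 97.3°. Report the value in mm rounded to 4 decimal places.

seg 1 [0°–54.8°] dwell: s stays 0.0000
seg 2 [54.8°–130.1°] uniform, h=10: θ=97.3° here. β=42.5, B=75.3. 10·42.5/75.3 = 5.6441 → s = 5.6441

5.6441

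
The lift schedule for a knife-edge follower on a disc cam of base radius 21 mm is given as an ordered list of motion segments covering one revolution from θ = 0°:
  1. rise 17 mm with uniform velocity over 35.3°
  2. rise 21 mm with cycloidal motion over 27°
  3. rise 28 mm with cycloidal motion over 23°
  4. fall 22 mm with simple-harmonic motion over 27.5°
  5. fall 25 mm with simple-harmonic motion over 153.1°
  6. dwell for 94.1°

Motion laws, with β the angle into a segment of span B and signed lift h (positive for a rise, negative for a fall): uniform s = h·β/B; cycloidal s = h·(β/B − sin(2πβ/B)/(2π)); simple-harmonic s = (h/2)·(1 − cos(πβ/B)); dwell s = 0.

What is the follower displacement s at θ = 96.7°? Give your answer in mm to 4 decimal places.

seg 1 [0°–35.3°] uniform, h=17: full span → s += 17 → s = 17.0000
seg 2 [35.3°–62.3°] cycloidal, h=21: full span → s += 21 → s = 38.0000
seg 3 [62.3°–85.3°] cycloidal, h=28: full span → s += 28 → s = 66.0000
seg 4 [85.3°–112.8°] simple-harmonic, h=-22: θ=96.7° here. β=11.4, B=27.5. -22/2·(1 − cos(π·0.4145)) = -8.0822 → s = 57.9178

57.9178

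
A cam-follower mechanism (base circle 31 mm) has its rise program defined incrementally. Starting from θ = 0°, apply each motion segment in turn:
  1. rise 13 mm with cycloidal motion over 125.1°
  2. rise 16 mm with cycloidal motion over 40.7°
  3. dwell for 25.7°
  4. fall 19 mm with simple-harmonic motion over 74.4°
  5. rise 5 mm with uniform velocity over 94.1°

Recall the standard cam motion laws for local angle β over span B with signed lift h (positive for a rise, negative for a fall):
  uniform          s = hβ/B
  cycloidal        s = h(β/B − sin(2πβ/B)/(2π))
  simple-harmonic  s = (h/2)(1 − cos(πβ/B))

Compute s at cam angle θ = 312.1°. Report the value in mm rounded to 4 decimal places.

seg 1 [0°–125.1°] cycloidal, h=13: full span → s += 13 → s = 13.0000
seg 2 [125.1°–165.8°] cycloidal, h=16: full span → s += 16 → s = 29.0000
seg 3 [165.8°–191.5°] dwell: s stays 29.0000
seg 4 [191.5°–265.9°] simple-harmonic, h=-19: full span → s += -19 → s = 10.0000
seg 5 [265.9°–360°] uniform, h=5: θ=312.1° here. β=46.2, B=94.1. 5·46.2/94.1 = 2.4548 → s = 12.4548

12.4548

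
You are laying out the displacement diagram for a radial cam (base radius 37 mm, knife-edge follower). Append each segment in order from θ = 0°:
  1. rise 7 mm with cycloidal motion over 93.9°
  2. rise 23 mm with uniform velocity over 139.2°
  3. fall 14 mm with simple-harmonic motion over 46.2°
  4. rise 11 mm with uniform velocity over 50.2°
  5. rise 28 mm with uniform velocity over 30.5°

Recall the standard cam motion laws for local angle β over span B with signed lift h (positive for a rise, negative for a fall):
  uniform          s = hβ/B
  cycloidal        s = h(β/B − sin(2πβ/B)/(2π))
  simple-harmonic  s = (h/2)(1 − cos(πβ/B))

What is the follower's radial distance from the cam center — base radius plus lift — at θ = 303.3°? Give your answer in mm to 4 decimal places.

seg 1 [0°–93.9°] cycloidal, h=7: full span → s += 7 → s = 7.0000
seg 2 [93.9°–233.1°] uniform, h=23: full span → s += 23 → s = 30.0000
seg 3 [233.1°–279.3°] simple-harmonic, h=-14: full span → s += -14 → s = 16.0000
seg 4 [279.3°–329.5°] uniform, h=11: θ=303.3° here. β=24, B=50.2. 11·24/50.2 = 5.2590 → s = 21.2590
radial distance = base radius + s = 37 + 21.2590 = 58.2590

58.2590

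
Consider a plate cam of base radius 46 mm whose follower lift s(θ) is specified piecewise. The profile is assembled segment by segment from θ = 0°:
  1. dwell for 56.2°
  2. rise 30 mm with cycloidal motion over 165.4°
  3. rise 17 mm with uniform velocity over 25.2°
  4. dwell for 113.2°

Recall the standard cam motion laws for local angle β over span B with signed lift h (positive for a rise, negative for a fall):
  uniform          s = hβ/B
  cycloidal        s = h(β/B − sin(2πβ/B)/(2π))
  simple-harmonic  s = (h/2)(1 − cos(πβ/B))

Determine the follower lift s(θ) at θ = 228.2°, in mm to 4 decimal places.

seg 1 [0°–56.2°] dwell: s stays 0.0000
seg 2 [56.2°–221.6°] cycloidal, h=30: full span → s += 30 → s = 30.0000
seg 3 [221.6°–246.8°] uniform, h=17: θ=228.2° here. β=6.6, B=25.2. 17·6.6/25.2 = 4.4524 → s = 34.4524

34.4524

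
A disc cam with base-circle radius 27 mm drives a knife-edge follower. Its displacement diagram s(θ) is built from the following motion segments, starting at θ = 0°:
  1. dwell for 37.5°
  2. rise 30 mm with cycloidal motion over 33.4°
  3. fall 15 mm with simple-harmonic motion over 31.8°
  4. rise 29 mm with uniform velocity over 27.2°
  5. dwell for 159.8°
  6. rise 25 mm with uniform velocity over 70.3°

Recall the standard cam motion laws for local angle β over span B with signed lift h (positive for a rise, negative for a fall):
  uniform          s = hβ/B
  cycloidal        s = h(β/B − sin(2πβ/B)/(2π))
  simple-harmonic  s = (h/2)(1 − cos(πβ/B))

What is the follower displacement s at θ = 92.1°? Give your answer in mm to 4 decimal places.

seg 1 [0°–37.5°] dwell: s stays 0.0000
seg 2 [37.5°–70.9°] cycloidal, h=30: full span → s += 30 → s = 30.0000
seg 3 [70.9°–102.7°] simple-harmonic, h=-15: θ=92.1° here. β=21.2, B=31.8. -15/2·(1 − cos(π·0.6667)) = -11.2500 → s = 18.7500

18.7500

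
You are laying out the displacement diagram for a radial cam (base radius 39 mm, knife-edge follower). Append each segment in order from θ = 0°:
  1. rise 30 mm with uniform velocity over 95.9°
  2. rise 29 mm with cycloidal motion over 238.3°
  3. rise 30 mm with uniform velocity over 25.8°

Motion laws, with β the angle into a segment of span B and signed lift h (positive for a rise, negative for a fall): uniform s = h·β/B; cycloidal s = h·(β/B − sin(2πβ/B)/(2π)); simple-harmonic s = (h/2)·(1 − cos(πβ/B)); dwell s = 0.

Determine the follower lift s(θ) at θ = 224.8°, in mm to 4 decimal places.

seg 1 [0°–95.9°] uniform, h=30: full span → s += 30 → s = 30.0000
seg 2 [95.9°–334.2°] cycloidal, h=29: θ=224.8° here. β=128.9, B=238.3. 29·(0.5409 − sin(2π·0.5409)/(2π)) = 16.8600 → s = 46.8600

46.8600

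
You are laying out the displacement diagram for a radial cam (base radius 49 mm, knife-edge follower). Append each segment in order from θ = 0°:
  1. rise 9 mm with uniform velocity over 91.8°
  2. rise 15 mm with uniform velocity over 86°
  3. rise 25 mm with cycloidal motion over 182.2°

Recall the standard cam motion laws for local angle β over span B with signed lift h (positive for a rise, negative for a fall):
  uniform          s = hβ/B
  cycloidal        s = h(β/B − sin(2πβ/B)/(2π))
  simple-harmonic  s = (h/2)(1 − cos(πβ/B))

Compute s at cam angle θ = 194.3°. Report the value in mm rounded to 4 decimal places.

seg 1 [0°–91.8°] uniform, h=9: full span → s += 9 → s = 9.0000
seg 2 [91.8°–177.8°] uniform, h=15: full span → s += 15 → s = 24.0000
seg 3 [177.8°–360°] cycloidal, h=25: θ=194.3° here. β=16.5, B=182.2. 25·(0.0906 − sin(2π·0.0906)/(2π)) = 0.1202 → s = 24.1202

24.1202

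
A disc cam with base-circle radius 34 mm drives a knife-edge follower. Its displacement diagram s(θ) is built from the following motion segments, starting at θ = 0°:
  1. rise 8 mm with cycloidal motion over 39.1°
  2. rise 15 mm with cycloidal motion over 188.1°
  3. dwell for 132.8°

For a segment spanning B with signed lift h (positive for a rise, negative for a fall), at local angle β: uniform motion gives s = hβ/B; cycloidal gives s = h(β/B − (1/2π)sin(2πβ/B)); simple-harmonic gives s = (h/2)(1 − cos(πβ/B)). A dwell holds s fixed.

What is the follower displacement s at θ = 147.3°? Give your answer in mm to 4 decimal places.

seg 1 [0°–39.1°] cycloidal, h=8: full span → s += 8 → s = 8.0000
seg 2 [39.1°–227.2°] cycloidal, h=15: θ=147.3° here. β=108.2, B=188.1. 15·(0.5752 − sin(2π·0.5752)/(2π)) = 9.7152 → s = 17.7152

17.7152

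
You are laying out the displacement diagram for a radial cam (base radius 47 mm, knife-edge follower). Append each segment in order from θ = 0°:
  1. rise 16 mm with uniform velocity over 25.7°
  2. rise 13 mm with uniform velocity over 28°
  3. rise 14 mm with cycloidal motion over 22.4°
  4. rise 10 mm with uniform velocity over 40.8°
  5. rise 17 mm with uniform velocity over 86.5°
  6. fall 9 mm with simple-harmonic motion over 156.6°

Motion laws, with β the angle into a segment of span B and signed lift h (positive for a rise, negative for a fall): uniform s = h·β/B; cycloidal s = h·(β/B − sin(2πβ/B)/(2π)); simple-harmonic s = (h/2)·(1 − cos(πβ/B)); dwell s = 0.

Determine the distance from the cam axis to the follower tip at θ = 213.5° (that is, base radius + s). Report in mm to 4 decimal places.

seg 1 [0°–25.7°] uniform, h=16: full span → s += 16 → s = 16.0000
seg 2 [25.7°–53.7°] uniform, h=13: full span → s += 13 → s = 29.0000
seg 3 [53.7°–76.1°] cycloidal, h=14: full span → s += 14 → s = 43.0000
seg 4 [76.1°–116.9°] uniform, h=10: full span → s += 10 → s = 53.0000
seg 5 [116.9°–203.4°] uniform, h=17: full span → s += 17 → s = 70.0000
seg 6 [203.4°–360°] simple-harmonic, h=-9: θ=213.5° here. β=10.1, B=156.6. -9/2·(1 − cos(π·0.0645)) = -0.0921 → s = 69.9079
radial distance = base radius + s = 47 + 69.9079 = 116.9079

116.9079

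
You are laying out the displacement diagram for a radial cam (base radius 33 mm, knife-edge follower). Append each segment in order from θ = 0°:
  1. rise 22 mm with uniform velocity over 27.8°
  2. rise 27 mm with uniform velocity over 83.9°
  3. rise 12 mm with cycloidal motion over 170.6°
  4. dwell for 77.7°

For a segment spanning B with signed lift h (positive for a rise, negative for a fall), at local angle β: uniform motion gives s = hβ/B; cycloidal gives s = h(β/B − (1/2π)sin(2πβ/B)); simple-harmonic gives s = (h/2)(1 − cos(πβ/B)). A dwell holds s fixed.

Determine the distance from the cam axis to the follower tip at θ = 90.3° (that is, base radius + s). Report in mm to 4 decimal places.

seg 1 [0°–27.8°] uniform, h=22: full span → s += 22 → s = 22.0000
seg 2 [27.8°–111.7°] uniform, h=27: θ=90.3° here. β=62.5, B=83.9. 27·62.5/83.9 = 20.1132 → s = 42.1132
radial distance = base radius + s = 33 + 42.1132 = 75.1132

75.1132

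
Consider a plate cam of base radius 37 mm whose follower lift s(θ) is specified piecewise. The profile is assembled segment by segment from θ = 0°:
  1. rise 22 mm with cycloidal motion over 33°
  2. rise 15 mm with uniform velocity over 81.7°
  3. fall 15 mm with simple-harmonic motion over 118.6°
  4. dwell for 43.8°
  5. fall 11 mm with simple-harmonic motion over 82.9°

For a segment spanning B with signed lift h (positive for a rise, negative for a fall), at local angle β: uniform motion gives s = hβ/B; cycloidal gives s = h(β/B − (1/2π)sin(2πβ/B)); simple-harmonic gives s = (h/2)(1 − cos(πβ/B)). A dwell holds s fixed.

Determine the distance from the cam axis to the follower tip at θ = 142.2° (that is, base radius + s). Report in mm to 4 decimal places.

seg 1 [0°–33°] cycloidal, h=22: full span → s += 22 → s = 22.0000
seg 2 [33°–114.7°] uniform, h=15: full span → s += 15 → s = 37.0000
seg 3 [114.7°–233.3°] simple-harmonic, h=-15: θ=142.2° here. β=27.5, B=118.6. -15/2·(1 − cos(π·0.2319)) = -1.9034 → s = 35.0966
radial distance = base radius + s = 37 + 35.0966 = 72.0966

72.0966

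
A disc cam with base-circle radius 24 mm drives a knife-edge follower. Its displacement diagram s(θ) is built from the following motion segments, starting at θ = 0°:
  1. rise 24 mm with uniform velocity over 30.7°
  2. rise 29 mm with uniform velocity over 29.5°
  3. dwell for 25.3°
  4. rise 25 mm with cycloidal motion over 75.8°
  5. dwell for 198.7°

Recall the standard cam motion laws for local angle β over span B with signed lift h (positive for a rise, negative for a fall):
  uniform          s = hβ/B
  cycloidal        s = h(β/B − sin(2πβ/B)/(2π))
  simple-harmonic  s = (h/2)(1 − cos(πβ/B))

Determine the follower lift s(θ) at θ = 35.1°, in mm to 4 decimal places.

seg 1 [0°–30.7°] uniform, h=24: full span → s += 24 → s = 24.0000
seg 2 [30.7°–60.2°] uniform, h=29: θ=35.1° here. β=4.4, B=29.5. 29·4.4/29.5 = 4.3254 → s = 28.3254

28.3254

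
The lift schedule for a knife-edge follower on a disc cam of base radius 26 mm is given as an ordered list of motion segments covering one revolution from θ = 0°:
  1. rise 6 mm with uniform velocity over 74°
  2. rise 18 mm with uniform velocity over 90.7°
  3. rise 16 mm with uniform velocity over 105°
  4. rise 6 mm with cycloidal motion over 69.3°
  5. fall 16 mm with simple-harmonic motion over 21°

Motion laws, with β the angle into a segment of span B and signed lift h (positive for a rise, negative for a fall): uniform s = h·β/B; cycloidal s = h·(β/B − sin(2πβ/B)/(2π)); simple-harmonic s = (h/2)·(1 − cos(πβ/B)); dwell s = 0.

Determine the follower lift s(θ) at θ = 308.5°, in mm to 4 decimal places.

seg 1 [0°–74°] uniform, h=6: full span → s += 6 → s = 6.0000
seg 2 [74°–164.7°] uniform, h=18: full span → s += 18 → s = 24.0000
seg 3 [164.7°–269.7°] uniform, h=16: full span → s += 16 → s = 40.0000
seg 4 [269.7°–339°] cycloidal, h=6: θ=308.5° here. β=38.8, B=69.3. 6·(0.5599 − sin(2π·0.5599)/(2π)) = 3.7102 → s = 43.7102

43.7102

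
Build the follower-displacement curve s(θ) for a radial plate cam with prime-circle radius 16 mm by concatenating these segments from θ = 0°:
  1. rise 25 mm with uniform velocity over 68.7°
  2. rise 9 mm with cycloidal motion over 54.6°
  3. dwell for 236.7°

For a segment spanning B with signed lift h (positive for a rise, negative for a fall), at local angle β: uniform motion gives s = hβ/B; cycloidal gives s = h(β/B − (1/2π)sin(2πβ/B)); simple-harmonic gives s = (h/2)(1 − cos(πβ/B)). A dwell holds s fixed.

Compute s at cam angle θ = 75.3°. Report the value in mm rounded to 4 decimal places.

seg 1 [0°–68.7°] uniform, h=25: full span → s += 25 → s = 25.0000
seg 2 [68.7°–123.3°] cycloidal, h=9: θ=75.3° here. β=6.6, B=54.6. 9·(0.1209 − sin(2π·0.1209)/(2π)) = 0.1016 → s = 25.1016

25.1016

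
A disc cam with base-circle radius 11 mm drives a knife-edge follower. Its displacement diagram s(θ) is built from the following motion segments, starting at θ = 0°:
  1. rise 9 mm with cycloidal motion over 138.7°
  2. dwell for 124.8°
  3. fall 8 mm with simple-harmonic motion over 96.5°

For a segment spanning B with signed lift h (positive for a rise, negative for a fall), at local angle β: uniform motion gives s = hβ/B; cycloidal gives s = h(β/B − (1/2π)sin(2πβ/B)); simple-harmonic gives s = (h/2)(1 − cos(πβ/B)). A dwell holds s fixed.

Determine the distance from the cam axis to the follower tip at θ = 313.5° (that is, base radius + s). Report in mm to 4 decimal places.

seg 1 [0°–138.7°] cycloidal, h=9: full span → s += 9 → s = 9.0000
seg 2 [138.7°–263.5°] dwell: s stays 9.0000
seg 3 [263.5°–360°] simple-harmonic, h=-8: θ=313.5° here. β=50, B=96.5. -8/2·(1 − cos(π·0.5181)) = -4.2278 → s = 4.7722
radial distance = base radius + s = 11 + 4.7722 = 15.7722

15.7722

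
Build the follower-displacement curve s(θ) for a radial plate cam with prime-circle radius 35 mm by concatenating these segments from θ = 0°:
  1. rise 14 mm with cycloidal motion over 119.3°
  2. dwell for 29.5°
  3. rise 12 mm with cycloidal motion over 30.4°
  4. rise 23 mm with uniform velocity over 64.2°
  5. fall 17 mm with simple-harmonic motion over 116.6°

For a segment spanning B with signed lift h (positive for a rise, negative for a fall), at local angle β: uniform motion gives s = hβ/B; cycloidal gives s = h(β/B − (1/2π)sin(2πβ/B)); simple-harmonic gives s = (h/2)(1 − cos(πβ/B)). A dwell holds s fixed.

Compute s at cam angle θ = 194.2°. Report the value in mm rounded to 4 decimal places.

seg 1 [0°–119.3°] cycloidal, h=14: full span → s += 14 → s = 14.0000
seg 2 [119.3°–148.8°] dwell: s stays 14.0000
seg 3 [148.8°–179.2°] cycloidal, h=12: full span → s += 12 → s = 26.0000
seg 4 [179.2°–243.4°] uniform, h=23: θ=194.2° here. β=15, B=64.2. 23·15/64.2 = 5.3738 → s = 31.3738

31.3738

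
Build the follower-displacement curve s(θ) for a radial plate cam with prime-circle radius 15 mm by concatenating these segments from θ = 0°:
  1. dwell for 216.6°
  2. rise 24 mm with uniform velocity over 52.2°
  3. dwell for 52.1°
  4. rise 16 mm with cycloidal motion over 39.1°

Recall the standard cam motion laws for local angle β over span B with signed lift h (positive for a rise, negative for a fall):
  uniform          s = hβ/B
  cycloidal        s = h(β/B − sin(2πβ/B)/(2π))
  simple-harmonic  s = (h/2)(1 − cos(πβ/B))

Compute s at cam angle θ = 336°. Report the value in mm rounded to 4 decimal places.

seg 1 [0°–216.6°] dwell: s stays 0.0000
seg 2 [216.6°–268.8°] uniform, h=24: full span → s += 24 → s = 24.0000
seg 3 [268.8°–320.9°] dwell: s stays 24.0000
seg 4 [320.9°–360°] cycloidal, h=16: θ=336° here. β=15.1, B=39.1. 16·(0.3862 − sin(2π·0.3862)/(2π)) = 4.5093 → s = 28.5093

28.5093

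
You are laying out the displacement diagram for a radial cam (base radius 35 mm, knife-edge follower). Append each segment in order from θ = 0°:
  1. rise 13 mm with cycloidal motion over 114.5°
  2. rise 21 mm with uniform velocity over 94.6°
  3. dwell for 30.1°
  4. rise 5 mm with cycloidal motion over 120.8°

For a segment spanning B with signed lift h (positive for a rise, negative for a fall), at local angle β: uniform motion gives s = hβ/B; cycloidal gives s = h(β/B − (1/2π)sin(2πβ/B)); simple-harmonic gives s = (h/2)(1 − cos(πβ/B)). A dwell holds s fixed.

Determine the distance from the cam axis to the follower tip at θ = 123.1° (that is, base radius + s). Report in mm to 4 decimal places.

seg 1 [0°–114.5°] cycloidal, h=13: full span → s += 13 → s = 13.0000
seg 2 [114.5°–209.1°] uniform, h=21: θ=123.1° here. β=8.6, B=94.6. 21·8.6/94.6 = 1.9091 → s = 14.9091
radial distance = base radius + s = 35 + 14.9091 = 49.9091

49.9091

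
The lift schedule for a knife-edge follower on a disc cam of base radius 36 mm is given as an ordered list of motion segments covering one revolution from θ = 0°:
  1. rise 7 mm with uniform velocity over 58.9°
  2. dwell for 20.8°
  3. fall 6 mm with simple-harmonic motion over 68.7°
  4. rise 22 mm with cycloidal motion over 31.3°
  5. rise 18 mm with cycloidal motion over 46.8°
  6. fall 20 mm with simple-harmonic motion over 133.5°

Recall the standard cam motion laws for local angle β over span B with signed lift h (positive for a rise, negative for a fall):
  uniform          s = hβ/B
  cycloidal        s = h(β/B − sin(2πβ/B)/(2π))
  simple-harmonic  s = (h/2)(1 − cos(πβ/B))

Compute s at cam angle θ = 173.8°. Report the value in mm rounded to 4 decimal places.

seg 1 [0°–58.9°] uniform, h=7: full span → s += 7 → s = 7.0000
seg 2 [58.9°–79.7°] dwell: s stays 7.0000
seg 3 [79.7°–148.4°] simple-harmonic, h=-6: full span → s += -6 → s = 1.0000
seg 4 [148.4°–179.7°] cycloidal, h=22: θ=173.8° here. β=25.4, B=31.3. 22·(0.8115 − sin(2π·0.8115)/(2π)) = 21.0963 → s = 22.0963

22.0963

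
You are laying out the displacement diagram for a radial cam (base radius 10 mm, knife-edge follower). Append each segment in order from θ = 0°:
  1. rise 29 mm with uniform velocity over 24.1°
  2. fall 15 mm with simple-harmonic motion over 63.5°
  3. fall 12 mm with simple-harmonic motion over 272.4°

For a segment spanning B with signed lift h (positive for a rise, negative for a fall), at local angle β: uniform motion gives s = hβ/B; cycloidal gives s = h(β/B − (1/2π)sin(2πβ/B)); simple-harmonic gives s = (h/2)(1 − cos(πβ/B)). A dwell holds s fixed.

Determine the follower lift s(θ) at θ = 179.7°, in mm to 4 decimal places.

seg 1 [0°–24.1°] uniform, h=29: full span → s += 29 → s = 29.0000
seg 2 [24.1°–87.6°] simple-harmonic, h=-15: full span → s += -15 → s = 14.0000
seg 3 [87.6°–360°] simple-harmonic, h=-12: θ=179.7° here. β=92.1, B=272.4. -12/2·(1 − cos(π·0.3381)) = -3.0782 → s = 10.9218

10.9218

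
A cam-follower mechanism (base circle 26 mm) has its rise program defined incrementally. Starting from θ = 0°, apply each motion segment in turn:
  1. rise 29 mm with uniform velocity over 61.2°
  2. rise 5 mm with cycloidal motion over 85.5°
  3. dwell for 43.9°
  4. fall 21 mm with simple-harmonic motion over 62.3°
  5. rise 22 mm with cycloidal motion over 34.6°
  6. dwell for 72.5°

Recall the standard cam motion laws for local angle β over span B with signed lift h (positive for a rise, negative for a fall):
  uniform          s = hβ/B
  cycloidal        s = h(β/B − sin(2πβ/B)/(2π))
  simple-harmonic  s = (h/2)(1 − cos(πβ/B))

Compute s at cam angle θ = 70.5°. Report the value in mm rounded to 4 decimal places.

seg 1 [0°–61.2°] uniform, h=29: full span → s += 29 → s = 29.0000
seg 2 [61.2°–146.7°] cycloidal, h=5: θ=70.5° here. β=9.3, B=85.5. 5·(0.1088 − sin(2π·0.1088)/(2π)) = 0.0414 → s = 29.0414

29.0414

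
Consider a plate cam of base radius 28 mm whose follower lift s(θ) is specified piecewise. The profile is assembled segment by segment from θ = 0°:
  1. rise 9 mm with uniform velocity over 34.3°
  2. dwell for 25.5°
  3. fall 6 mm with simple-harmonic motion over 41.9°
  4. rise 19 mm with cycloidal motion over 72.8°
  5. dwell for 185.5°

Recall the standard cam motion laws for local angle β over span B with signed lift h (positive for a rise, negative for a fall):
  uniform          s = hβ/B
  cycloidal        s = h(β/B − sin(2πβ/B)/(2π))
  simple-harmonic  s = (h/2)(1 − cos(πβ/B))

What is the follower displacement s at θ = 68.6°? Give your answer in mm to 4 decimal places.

seg 1 [0°–34.3°] uniform, h=9: full span → s += 9 → s = 9.0000
seg 2 [34.3°–59.8°] dwell: s stays 9.0000
seg 3 [59.8°–101.7°] simple-harmonic, h=-6: θ=68.6° here. β=8.8, B=41.9. -6/2·(1 − cos(π·0.2100)) = -0.6297 → s = 8.3703

8.3703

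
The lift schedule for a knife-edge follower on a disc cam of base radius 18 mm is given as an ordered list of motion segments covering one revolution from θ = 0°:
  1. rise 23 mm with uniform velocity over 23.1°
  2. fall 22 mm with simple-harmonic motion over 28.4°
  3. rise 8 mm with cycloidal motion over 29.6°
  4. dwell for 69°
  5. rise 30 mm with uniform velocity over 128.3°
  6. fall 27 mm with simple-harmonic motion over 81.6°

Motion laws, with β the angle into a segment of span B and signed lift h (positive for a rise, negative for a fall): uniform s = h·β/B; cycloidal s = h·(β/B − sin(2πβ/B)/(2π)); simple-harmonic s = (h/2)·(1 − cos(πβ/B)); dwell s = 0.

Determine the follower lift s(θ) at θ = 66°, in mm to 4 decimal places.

seg 1 [0°–23.1°] uniform, h=23: full span → s += 23 → s = 23.0000
seg 2 [23.1°–51.5°] simple-harmonic, h=-22: full span → s += -22 → s = 1.0000
seg 3 [51.5°–81.1°] cycloidal, h=8: θ=66° here. β=14.5, B=29.6. 8·(0.4899 − sin(2π·0.4899)/(2π)) = 3.8379 → s = 4.8379

4.8379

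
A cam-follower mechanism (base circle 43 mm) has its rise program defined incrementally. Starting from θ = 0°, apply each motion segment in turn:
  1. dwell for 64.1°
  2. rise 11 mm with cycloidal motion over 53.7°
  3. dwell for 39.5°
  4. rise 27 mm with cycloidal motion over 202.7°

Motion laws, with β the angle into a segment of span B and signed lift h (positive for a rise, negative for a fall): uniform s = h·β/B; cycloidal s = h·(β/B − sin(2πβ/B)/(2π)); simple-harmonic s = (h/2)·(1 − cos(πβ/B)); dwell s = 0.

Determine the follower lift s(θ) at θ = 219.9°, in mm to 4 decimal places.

seg 1 [0°–64.1°] dwell: s stays 0.0000
seg 2 [64.1°–117.8°] cycloidal, h=11: full span → s += 11 → s = 11.0000
seg 3 [117.8°–157.3°] dwell: s stays 11.0000
seg 4 [157.3°–360°] cycloidal, h=27: θ=219.9° here. β=62.6, B=202.7. 27·(0.3088 − sin(2π·0.3088)/(2π)) = 4.3315 → s = 15.3315

15.3315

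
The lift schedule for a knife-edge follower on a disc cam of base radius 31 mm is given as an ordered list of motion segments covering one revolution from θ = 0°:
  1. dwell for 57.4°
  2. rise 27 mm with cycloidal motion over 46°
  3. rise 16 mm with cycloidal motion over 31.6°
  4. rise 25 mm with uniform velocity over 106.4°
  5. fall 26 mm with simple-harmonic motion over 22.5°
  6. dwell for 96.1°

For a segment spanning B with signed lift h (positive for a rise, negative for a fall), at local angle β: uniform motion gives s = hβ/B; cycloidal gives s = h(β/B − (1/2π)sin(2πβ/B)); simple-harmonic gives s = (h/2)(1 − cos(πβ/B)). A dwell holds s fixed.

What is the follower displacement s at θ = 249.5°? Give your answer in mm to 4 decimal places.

seg 1 [0°–57.4°] dwell: s stays 0.0000
seg 2 [57.4°–103.4°] cycloidal, h=27: full span → s += 27 → s = 27.0000
seg 3 [103.4°–135°] cycloidal, h=16: full span → s += 16 → s = 43.0000
seg 4 [135°–241.4°] uniform, h=25: full span → s += 25 → s = 68.0000
seg 5 [241.4°–263.9°] simple-harmonic, h=-26: θ=249.5° here. β=8.1, B=22.5. -26/2·(1 − cos(π·0.3600)) = -7.4649 → s = 60.5351

60.5351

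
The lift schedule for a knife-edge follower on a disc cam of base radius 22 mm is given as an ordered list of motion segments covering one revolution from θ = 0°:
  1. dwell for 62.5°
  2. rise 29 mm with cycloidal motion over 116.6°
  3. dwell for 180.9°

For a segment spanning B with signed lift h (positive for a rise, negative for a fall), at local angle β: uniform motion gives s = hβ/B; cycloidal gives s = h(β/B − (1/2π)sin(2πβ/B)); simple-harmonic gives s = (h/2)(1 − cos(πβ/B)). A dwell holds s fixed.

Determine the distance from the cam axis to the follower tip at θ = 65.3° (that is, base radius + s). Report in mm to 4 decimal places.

seg 1 [0°–62.5°] dwell: s stays 0.0000
seg 2 [62.5°–179.1°] cycloidal, h=29: θ=65.3° here. β=2.8, B=116.6. 29·(0.0240 − sin(2π·0.0240)/(2π)) = 0.0026 → s = 0.0026
radial distance = base radius + s = 22 + 0.0026 = 22.0026

22.0026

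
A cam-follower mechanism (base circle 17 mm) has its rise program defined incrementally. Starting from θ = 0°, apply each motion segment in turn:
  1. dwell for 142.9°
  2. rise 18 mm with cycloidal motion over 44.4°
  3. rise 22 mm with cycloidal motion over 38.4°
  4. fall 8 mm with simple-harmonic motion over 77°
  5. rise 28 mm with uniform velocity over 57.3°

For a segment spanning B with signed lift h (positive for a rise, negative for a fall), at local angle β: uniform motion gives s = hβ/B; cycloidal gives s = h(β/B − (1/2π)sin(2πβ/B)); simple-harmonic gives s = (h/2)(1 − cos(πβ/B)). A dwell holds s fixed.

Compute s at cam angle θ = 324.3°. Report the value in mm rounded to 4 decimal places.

seg 1 [0°–142.9°] dwell: s stays 0.0000
seg 2 [142.9°–187.3°] cycloidal, h=18: full span → s += 18 → s = 18.0000
seg 3 [187.3°–225.7°] cycloidal, h=22: full span → s += 22 → s = 40.0000
seg 4 [225.7°–302.7°] simple-harmonic, h=-8: full span → s += -8 → s = 32.0000
seg 5 [302.7°–360°] uniform, h=28: θ=324.3° here. β=21.6, B=57.3. 28·21.6/57.3 = 10.5550 → s = 42.5550

42.5550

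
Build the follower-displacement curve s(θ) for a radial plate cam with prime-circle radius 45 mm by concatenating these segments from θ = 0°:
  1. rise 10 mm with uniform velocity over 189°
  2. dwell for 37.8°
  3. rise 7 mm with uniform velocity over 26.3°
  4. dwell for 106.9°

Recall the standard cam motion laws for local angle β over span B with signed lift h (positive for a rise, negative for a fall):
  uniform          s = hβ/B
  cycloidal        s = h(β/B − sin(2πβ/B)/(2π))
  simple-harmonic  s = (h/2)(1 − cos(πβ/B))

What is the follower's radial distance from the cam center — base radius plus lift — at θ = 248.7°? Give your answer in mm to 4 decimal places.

seg 1 [0°–189°] uniform, h=10: full span → s += 10 → s = 10.0000
seg 2 [189°–226.8°] dwell: s stays 10.0000
seg 3 [226.8°–253.1°] uniform, h=7: θ=248.7° here. β=21.9, B=26.3. 7·21.9/26.3 = 5.8289 → s = 15.8289
radial distance = base radius + s = 45 + 15.8289 = 60.8289

60.8289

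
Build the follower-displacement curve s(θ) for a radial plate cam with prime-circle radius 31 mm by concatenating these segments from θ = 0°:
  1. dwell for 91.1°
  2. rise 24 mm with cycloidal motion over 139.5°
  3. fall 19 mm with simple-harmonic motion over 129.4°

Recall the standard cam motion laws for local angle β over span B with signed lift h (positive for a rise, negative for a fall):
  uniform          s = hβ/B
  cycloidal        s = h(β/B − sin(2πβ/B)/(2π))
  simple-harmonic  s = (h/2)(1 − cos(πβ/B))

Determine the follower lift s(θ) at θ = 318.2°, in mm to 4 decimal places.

seg 1 [0°–91.1°] dwell: s stays 0.0000
seg 2 [91.1°–230.6°] cycloidal, h=24: full span → s += 24 → s = 24.0000
seg 3 [230.6°–360°] simple-harmonic, h=-19: θ=318.2° here. β=87.6, B=129.4. -19/2·(1 − cos(π·0.6770)) = -14.5138 → s = 9.4862

9.4862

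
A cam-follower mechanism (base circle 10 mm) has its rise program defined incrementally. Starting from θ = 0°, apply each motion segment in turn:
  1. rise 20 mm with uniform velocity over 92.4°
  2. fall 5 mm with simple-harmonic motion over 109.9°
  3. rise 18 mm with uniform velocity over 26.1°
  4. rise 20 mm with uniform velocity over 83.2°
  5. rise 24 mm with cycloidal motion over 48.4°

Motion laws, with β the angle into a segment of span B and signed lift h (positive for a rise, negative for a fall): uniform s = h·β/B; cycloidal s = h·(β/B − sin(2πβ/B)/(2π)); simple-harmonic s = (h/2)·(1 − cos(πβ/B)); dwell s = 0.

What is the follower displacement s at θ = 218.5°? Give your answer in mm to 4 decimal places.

seg 1 [0°–92.4°] uniform, h=20: full span → s += 20 → s = 20.0000
seg 2 [92.4°–202.3°] simple-harmonic, h=-5: full span → s += -5 → s = 15.0000
seg 3 [202.3°–228.4°] uniform, h=18: θ=218.5° here. β=16.2, B=26.1. 18·16.2/26.1 = 11.1724 → s = 26.1724

26.1724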